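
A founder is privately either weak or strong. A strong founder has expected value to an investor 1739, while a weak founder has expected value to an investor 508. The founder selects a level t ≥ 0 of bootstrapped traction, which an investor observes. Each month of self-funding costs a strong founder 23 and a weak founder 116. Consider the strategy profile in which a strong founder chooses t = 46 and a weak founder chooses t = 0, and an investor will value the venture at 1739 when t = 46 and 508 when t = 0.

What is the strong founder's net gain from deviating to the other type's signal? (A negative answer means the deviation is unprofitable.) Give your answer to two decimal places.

Playing t = 46 the strong founder receives 1739 − 23 × 46 = 681.
Deviating to t = 0 yields 508 instead.
Gain from deviating: 508 − 681 = -173.00.
The gain is negative, so the strong type's incentive-compatibility constraint is satisfied.

-173.00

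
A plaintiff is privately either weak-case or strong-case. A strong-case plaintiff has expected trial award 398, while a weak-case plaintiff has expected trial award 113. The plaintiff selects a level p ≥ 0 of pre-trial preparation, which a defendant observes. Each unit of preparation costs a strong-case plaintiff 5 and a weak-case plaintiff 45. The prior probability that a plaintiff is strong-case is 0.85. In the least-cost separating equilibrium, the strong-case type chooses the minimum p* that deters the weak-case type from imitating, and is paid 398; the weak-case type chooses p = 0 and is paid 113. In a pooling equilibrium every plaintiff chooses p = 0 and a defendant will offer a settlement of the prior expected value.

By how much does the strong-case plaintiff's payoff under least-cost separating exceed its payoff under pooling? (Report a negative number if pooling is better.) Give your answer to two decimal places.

Least-cost separating signal: p* solves 113 = 398 − 45·p*, so p* = (398 − 113)/45 ≈ 6.3333.
Strong-case type's separating payoff: 398 − 5 × p* = 398 − 5 × (398 − 113)/45 = 398 − 1425/45 ≈ 366.3333.
Pooling payoff: 0.85 × 398 + 0.15 × 113 = 355.25.
Difference: 366.3333 − 355.25 = 11.0833, i.e. 11.08 to two decimal places.
The strong-case type prefers to separate.

11.08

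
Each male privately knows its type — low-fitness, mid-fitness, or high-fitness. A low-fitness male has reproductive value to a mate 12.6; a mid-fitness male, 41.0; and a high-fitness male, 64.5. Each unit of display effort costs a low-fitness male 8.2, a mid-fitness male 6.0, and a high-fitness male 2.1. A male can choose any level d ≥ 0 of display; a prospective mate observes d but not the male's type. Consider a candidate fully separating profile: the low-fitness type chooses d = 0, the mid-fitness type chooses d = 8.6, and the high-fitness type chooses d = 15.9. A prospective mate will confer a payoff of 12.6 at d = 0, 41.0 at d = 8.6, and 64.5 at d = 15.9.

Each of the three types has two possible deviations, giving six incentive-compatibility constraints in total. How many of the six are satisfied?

High-fitness (own payoff 64.5 − 2.1×15.9 = 31.11): to d=0 gives 12.6 → no gain ✓; to d=8.6 gives 41.0 − 2.1×8.6 = 22.94 → no gain ✓.
Mid-fitness (own payoff 41.0 − 6.0×8.6 = -10.6): to d=0 gives 12.6 → profitable ✗; to d=15.9 gives 64.5 − 6.0×15.9 = -30.9 → no gain ✓.
Low-fitness (own payoff 12.6): to d=8.6 gives 41.0 − 8.2×8.6 = -29.52 → no gain ✓; to d=15.9 gives 64.5 − 8.2×15.9 = -65.88 → no gain ✓.
5 of the 6 constraints hold; not an equilibrium.

5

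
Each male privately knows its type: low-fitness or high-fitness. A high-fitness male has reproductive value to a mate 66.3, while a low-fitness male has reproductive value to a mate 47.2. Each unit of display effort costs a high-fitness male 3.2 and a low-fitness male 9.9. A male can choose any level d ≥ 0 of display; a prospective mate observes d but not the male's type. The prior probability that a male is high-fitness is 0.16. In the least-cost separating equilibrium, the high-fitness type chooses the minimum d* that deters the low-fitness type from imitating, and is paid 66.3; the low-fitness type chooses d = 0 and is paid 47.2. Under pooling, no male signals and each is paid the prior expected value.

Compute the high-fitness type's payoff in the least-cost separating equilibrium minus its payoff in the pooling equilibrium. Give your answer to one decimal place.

9.9

Least-cost separating signal: d* solves 47.2 = 66.3 − 9.9·d*, so d* = (66.3 − 47.2)/9.9 ≈ 1.9293.
High-fitness type's separating payoff: 66.3 − 3.2 × d* = 66.3 − 3.2 × (66.3 − 47.2)/9.9 = 66.3 − 61.12/9.9 ≈ 60.126.
Pooling payoff: 0.16 × 66.3 + 0.84 × 47.2 = 50.256.
Difference: 60.126 − 50.256 = 9.87, i.e. 9.9 to one decimal place.
The high-fitness type prefers to separate.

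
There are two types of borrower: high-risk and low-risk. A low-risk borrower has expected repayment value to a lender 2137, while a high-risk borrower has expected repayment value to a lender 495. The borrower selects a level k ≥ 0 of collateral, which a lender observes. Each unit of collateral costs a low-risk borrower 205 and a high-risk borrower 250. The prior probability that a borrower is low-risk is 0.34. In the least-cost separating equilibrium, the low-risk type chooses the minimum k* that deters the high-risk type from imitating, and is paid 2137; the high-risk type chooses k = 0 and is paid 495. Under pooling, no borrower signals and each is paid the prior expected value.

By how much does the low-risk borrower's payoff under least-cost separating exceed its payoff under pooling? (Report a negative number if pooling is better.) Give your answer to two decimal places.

Least-cost separating signal: k* solves 495 = 2137 − 250·k*, so k* = (2137 − 495)/250 = 6.568.
Low-risk type's separating payoff: 2137 − 205 × k* = 2137 − 205 × (2137 − 495)/250 = 2137 − 336610/250 = 790.56.
Pooling payoff: 0.34 × 2137 + 0.66 × 495 = 1053.28.
Difference: 790.56 − 1053.28 = -262.72.
The low-risk type would prefer the pooling outcome.

-262.72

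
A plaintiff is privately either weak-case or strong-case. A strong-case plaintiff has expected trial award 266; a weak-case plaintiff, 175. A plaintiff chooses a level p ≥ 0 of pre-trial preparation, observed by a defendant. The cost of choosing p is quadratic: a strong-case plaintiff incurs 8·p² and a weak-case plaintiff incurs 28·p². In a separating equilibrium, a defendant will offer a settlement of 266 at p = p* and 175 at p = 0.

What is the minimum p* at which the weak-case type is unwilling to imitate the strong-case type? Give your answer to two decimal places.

The weak-case type at p = 0 receives 175; imitating at p* yields 266 − 28·p*².
Indifference: 175 = 266 − 28·p*², so p*² = (266 − 175) / 28 = 3.25.
p* = √3.25 ≈ 1.80.

1.80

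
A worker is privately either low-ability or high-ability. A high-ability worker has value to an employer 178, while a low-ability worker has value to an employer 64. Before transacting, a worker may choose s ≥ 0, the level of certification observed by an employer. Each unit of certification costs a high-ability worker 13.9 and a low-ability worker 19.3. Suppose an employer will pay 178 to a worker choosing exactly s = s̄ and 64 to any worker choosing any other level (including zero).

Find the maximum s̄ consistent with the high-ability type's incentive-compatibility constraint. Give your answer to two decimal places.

Choosing s̄ yields the high-ability type 178 − 13.9·s̄; choosing zero yields 64.
The high-ability type is indifferent at 178 − 13.9·s̄ = 64, i.e. s̄ = (178 − 64) / 13.9 ≈ 8.20.
For any s̄ above 8.20 the high-ability type would rather pool at zero, so separation collapses.

8.20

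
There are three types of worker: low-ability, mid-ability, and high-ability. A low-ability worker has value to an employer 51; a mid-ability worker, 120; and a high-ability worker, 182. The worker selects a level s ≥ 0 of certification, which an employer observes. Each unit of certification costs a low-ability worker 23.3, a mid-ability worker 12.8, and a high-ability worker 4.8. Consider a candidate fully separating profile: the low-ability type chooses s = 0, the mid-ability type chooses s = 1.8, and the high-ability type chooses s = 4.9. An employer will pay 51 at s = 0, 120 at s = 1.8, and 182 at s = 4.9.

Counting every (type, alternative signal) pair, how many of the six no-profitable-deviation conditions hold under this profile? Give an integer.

Low-ability (own payoff 51): to s=1.8 gives 120 − 23.3×1.8 = 78.06 → profitable ✗; to s=4.9 gives 182 − 23.3×4.9 = 67.83 → profitable ✗.
Mid-ability (own payoff 120 − 12.8×1.8 = 96.96): to s=0 gives 51 → no gain ✓; to s=4.9 gives 182 − 12.8×4.9 = 119.28 → profitable ✗.
High-ability (own payoff 182 − 4.8×4.9 = 158.48): to s=0 gives 51 → no gain ✓; to s=1.8 gives 120 − 4.8×1.8 = 111.36 → no gain ✓.
3 of the 6 constraints hold; not an equilibrium.

3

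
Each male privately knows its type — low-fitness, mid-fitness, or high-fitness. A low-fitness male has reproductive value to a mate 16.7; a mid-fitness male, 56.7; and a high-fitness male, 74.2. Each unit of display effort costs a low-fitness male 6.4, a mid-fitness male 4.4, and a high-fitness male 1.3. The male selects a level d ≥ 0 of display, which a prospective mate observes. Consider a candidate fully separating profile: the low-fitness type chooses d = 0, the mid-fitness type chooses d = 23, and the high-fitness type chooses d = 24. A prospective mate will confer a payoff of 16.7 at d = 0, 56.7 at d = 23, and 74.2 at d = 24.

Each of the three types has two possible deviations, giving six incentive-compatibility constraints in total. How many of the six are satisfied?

Mid-fitness (own payoff 56.7 − 4.4×23 = -44.5): to d=0 gives 16.7 → profitable ✗; to d=24 gives 74.2 − 4.4×24 = -31.4 → profitable ✗.
High-fitness (own payoff 74.2 − 1.3×24 = 43): to d=0 gives 16.7 → no gain ✓; to d=23 gives 56.7 − 1.3×23 = 26.8 → no gain ✓.
Low-fitness (own payoff 16.7): to d=23 gives 56.7 − 6.4×23 = -90.5 → no gain ✓; to d=24 gives 74.2 − 6.4×24 = -79.4 → no gain ✓.
4 of the 6 constraints hold; not an equilibrium.

4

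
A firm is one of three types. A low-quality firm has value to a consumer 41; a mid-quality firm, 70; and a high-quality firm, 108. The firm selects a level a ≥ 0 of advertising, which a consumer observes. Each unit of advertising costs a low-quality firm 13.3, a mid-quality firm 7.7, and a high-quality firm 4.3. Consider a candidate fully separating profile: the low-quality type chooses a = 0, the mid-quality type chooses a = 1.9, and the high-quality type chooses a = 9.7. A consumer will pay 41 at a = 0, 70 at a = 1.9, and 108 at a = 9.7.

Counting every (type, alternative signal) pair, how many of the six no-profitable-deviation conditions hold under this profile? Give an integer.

5

High-quality (own payoff 108 − 4.3×9.7 = 66.29): to a=0 gives 41 → no gain ✓; to a=1.9 gives 70 − 4.3×1.9 = 61.83 → no gain ✓.
Low-quality (own payoff 41): to a=1.9 gives 70 − 13.3×1.9 = 44.73 → profitable ✗; to a=9.7 gives 108 − 13.3×9.7 = -21.01 → no gain ✓.
Mid-quality (own payoff 70 − 7.7×1.9 = 55.37): to a=0 gives 41 → no gain ✓; to a=9.7 gives 108 − 7.7×9.7 = 33.31 → no gain ✓.
5 of the 6 constraints hold; not an equilibrium.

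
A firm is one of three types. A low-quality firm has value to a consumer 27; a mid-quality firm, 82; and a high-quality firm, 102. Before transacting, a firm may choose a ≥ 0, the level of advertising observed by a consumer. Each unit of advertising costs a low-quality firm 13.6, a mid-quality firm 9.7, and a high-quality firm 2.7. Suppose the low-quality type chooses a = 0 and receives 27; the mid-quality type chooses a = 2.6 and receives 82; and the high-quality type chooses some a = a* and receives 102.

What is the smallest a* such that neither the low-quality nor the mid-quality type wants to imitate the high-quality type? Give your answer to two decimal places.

5.51

Low-quality type (on-path payoff 27) won't mimic when 27 ≥ 102 − 13.6·a*, i.e. a* ≥ 5.51.
Mid-quality type (on-path payoff 82 − 9.7×2.6 = 56.78) won't mimic when 56.78 ≥ 102 − 9.7·a*, i.e. a* ≥ 4.66.
Both must hold, so a* = max(5.51, 4.66) = 5.51. The low-quality type's constraint binds.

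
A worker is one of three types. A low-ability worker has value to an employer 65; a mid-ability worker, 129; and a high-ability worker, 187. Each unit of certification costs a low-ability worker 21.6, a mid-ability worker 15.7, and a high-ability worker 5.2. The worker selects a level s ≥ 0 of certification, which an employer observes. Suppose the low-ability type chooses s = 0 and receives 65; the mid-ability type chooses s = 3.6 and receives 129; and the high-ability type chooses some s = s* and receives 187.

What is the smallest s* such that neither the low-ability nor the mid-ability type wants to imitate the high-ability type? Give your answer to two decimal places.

7.29

Low-ability type (on-path payoff 65) won't mimic when 65 ≥ 187 − 21.6·s*, i.e. s* ≥ 5.65.
Mid-ability type (on-path payoff 129 − 15.7×3.6 = 72.48) won't mimic when 72.48 ≥ 187 − 15.7·s*, i.e. s* ≥ 7.29.
Both must hold, so s* = max(5.65, 7.29) = 7.29. The mid-ability type's constraint binds.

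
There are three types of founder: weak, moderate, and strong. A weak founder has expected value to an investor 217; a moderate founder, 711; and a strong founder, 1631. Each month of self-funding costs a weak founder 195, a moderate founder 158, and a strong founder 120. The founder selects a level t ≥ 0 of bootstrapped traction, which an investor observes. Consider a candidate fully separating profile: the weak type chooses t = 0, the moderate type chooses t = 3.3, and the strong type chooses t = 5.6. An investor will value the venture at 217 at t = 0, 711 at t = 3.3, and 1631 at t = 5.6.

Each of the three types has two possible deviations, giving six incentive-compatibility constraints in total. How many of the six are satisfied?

Moderate (own payoff 711 − 158×3.3 = 189.6): to t=0 gives 217 → profitable ✗; to t=5.6 gives 1631 − 158×5.6 = 746.2 → profitable ✗.
Weak (own payoff 217): to t=3.3 gives 711 − 195×3.3 = 67.5 → no gain ✓; to t=5.6 gives 1631 − 195×5.6 = 539 → profitable ✗.
Strong (own payoff 1631 − 120×5.6 = 959): to t=0 gives 217 → no gain ✓; to t=3.3 gives 711 − 120×3.3 = 315 → no gain ✓.
3 of the 6 constraints hold; not an equilibrium.

3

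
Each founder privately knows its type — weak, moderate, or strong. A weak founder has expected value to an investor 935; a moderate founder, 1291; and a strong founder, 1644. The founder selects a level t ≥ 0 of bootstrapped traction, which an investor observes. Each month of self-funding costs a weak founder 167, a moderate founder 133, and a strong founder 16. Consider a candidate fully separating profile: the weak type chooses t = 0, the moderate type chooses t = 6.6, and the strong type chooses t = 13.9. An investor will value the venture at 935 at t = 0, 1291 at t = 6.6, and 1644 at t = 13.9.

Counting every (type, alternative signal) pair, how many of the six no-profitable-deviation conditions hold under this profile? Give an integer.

Weak (own payoff 935): to t=6.6 gives 1291 − 167×6.6 = 188.8 → no gain ✓; to t=13.9 gives 1644 − 167×13.9 = -677.3 → no gain ✓.
Moderate (own payoff 1291 − 133×6.6 = 413.2): to t=0 gives 935 → profitable ✗; to t=13.9 gives 1644 − 133×13.9 = -204.7 → no gain ✓.
Strong (own payoff 1644 − 16×13.9 = 1421.6): to t=0 gives 935 → no gain ✓; to t=6.6 gives 1291 − 16×6.6 = 1185.4 → no gain ✓.
5 of the 6 constraints hold; not an equilibrium.

5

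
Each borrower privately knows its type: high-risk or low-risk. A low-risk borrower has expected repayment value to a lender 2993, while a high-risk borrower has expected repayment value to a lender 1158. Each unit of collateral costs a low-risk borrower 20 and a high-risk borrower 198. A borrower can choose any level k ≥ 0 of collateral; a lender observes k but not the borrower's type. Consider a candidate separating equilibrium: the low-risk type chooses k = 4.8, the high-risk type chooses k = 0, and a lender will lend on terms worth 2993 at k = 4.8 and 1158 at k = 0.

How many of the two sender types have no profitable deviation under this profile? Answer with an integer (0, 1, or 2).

High-risk type: stay at 0 → 1158; mimic → 2993 − 198 × 4.8 = 2042.6. IC fails (1158 < 2042.6).
Low-risk type: signal → 2993 − 20 × 4.8 = 2897; deviate to 0 → 1158. IC holds (2897 ≥ 1158).
1 of 2 constraints hold, so this profile is not an equilibrium.

1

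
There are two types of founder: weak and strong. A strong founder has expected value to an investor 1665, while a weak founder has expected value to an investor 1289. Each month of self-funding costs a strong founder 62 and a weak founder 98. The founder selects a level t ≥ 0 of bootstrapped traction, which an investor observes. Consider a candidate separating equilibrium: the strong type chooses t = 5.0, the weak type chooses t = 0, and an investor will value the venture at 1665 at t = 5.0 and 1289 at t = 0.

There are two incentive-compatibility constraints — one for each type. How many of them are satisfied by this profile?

Strong type: signal → 1665 − 62 × 5.0 = 1355; deviate to 0 → 1289. IC holds (1355 ≥ 1289).
Weak type: stay at 0 → 1289; mimic → 1665 − 98 × 5.0 = 1175. IC holds (1289 ≥ 1175).
2 of 2 constraints hold, so this is a separating equilibrium.

2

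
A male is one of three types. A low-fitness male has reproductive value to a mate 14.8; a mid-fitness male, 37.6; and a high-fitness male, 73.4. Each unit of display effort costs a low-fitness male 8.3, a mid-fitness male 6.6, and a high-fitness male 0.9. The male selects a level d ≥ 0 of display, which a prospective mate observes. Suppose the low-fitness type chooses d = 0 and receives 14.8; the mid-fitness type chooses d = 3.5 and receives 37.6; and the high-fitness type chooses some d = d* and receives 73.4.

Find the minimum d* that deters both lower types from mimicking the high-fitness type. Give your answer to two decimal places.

8.92

Low-fitness type (on-path payoff 14.8) won't mimic when 14.8 ≥ 73.4 − 8.3·d*, i.e. d* ≥ 7.06.
Mid-fitness type (on-path payoff 37.6 − 6.6×3.5 = 14.5) won't mimic when 14.5 ≥ 73.4 − 6.6·d*, i.e. d* ≥ 8.92.
Both must hold, so d* = max(7.06, 8.92) = 8.92. The mid-fitness type's constraint binds.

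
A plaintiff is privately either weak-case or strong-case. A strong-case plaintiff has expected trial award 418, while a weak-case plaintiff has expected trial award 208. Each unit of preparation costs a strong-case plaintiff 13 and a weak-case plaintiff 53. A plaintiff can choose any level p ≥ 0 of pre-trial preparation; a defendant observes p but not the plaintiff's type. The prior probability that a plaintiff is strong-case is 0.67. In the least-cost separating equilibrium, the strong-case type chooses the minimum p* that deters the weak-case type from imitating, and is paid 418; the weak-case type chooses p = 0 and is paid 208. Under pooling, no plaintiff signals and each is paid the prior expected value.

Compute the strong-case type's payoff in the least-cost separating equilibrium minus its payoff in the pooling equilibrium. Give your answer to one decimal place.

17.8

Least-cost separating signal: p* solves 208 = 418 − 53·p*, so p* = (418 − 208)/53 ≈ 3.9623.
Strong-case type's separating payoff: 418 − 13 × p* = 418 − 13 × (418 − 208)/53 = 418 − 2730/53 ≈ 366.491.
Pooling payoff: 0.67 × 418 + 0.33 × 208 = 348.7.
Difference: 366.491 − 348.7 = 17.791, i.e. 17.8 to one decimal place.
The strong-case type prefers to separate.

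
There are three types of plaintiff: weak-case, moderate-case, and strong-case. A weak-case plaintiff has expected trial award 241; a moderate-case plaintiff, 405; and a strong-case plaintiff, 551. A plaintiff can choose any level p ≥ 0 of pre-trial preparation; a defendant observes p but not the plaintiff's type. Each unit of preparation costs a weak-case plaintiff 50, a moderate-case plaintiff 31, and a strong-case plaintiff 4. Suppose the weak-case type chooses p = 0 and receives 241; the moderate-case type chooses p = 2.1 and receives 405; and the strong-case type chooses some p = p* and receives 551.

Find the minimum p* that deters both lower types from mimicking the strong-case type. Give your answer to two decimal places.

6.81

Weak-case type (on-path payoff 241) won't mimic when 241 ≥ 551 − 50·p*, i.e. p* ≥ 6.20.
Moderate-case type (on-path payoff 405 − 31×2.1 = 339.9) won't mimic when 339.9 ≥ 551 − 31·p*, i.e. p* ≥ 6.81.
Both must hold, so p* = max(6.20, 6.81) = 6.81. The moderate-case type's constraint binds.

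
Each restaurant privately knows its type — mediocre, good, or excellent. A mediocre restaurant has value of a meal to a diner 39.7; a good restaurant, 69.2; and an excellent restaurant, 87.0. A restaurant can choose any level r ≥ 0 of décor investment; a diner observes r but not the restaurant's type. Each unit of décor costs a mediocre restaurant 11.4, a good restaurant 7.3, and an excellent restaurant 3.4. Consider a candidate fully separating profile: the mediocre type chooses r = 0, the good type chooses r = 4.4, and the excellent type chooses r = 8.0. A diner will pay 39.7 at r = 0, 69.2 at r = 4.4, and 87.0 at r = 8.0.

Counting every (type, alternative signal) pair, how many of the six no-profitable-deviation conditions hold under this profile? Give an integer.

5

Excellent (own payoff 87.0 − 3.4×8.0 = 59.8): to r=0 gives 39.7 → no gain ✓; to r=4.4 gives 69.2 − 3.4×4.4 = 54.24 → no gain ✓.
Good (own payoff 69.2 − 7.3×4.4 = 37.08): to r=0 gives 39.7 → profitable ✗; to r=8.0 gives 87.0 − 7.3×8.0 = 28.6 → no gain ✓.
Mediocre (own payoff 39.7): to r=4.4 gives 69.2 − 11.4×4.4 = 19.04 → no gain ✓; to r=8.0 gives 87.0 − 11.4×8.0 = -4.2 → no gain ✓.
5 of the 6 constraints hold; not an equilibrium.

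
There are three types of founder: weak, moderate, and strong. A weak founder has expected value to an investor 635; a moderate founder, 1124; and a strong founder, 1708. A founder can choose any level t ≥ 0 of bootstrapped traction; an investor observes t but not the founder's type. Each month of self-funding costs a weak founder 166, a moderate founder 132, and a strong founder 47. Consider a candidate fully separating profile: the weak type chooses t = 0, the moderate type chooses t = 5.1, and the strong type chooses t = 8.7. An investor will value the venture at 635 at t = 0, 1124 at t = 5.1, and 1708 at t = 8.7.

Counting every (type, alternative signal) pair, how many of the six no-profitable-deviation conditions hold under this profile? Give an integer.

Weak (own payoff 635): to t=5.1 gives 1124 − 166×5.1 = 277.4 → no gain ✓; to t=8.7 gives 1708 − 166×8.7 = 263.8 → no gain ✓.
Moderate (own payoff 1124 − 132×5.1 = 450.8): to t=0 gives 635 → profitable ✗; to t=8.7 gives 1708 − 132×8.7 = 559.6 → profitable ✗.
Strong (own payoff 1708 − 47×8.7 = 1299.1): to t=0 gives 635 → no gain ✓; to t=5.1 gives 1124 − 47×5.1 = 884.3 → no gain ✓.
4 of the 6 constraints hold; not an equilibrium.

4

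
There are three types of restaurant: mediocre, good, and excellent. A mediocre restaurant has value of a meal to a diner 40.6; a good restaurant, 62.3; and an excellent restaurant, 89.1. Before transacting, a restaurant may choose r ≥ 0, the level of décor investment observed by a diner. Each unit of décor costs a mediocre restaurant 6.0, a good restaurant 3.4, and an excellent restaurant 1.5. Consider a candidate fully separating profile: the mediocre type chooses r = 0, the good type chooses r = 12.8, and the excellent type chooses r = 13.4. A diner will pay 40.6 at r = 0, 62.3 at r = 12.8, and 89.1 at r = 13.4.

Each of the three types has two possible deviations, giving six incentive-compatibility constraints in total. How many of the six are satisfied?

Excellent (own payoff 89.1 − 1.5×13.4 = 69): to r=0 gives 40.6 → no gain ✓; to r=12.8 gives 62.3 − 1.5×12.8 = 43.1 → no gain ✓.
Good (own payoff 62.3 − 3.4×12.8 = 18.78): to r=0 gives 40.6 → profitable ✗; to r=13.4 gives 89.1 − 3.4×13.4 = 43.54 → profitable ✗.
Mediocre (own payoff 40.6): to r=12.8 gives 62.3 − 6.0×12.8 = -14.5 → no gain ✓; to r=13.4 gives 89.1 − 6.0×13.4 = 8.7 → no gain ✓.
4 of the 6 constraints hold; not an equilibrium.

4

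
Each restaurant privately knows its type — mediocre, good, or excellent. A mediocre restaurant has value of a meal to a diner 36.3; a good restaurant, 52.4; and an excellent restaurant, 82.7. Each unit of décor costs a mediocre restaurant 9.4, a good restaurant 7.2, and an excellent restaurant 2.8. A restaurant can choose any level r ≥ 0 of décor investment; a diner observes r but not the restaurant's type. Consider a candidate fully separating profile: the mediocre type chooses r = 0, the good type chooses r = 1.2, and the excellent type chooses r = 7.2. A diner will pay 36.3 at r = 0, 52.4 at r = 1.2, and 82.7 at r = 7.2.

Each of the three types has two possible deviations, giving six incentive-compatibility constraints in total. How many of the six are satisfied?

Mediocre (own payoff 36.3): to r=1.2 gives 52.4 − 9.4×1.2 = 41.12 → profitable ✗; to r=7.2 gives 82.7 − 9.4×7.2 = 15.02 → no gain ✓.
Good (own payoff 52.4 − 7.2×1.2 = 43.76): to r=0 gives 36.3 → no gain ✓; to r=7.2 gives 82.7 − 7.2×7.2 = 30.86 → no gain ✓.
Excellent (own payoff 82.7 − 2.8×7.2 = 62.54): to r=0 gives 36.3 → no gain ✓; to r=1.2 gives 52.4 − 2.8×1.2 = 49.04 → no gain ✓.
5 of the 6 constraints hold; not an equilibrium.

5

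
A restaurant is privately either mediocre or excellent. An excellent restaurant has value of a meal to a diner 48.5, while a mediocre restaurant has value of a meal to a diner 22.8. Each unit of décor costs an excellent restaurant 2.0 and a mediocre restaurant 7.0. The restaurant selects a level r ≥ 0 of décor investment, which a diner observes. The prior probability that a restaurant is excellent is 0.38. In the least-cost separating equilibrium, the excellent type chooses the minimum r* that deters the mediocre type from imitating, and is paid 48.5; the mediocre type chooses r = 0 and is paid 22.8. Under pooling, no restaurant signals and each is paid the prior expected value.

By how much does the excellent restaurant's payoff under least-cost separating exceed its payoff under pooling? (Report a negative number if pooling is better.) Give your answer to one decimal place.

Least-cost separating signal: r* solves 22.8 = 48.5 − 7.0·r*, so r* = (48.5 − 22.8)/7.0 ≈ 3.6714.
Excellent type's separating payoff: 48.5 − 2.0 × r* = 48.5 − 2.0 × (48.5 − 22.8)/7.0 = 48.5 − 51.4/7.0 ≈ 41.157.
Pooling payoff: 0.38 × 48.5 + 0.62 × 22.8 = 32.566.
Difference: 41.157 − 32.566 = 8.591, i.e. 8.6 to one decimal place.
The excellent type prefers to separate.

8.6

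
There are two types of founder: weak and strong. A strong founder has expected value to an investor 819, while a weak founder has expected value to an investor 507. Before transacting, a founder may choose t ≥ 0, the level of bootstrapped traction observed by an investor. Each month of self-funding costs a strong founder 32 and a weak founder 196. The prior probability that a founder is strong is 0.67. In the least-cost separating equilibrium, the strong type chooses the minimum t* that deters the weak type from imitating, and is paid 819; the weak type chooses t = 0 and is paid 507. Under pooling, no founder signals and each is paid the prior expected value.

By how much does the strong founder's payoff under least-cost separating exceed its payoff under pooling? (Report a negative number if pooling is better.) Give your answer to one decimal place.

52.0

Least-cost separating signal: t* solves 507 = 819 − 196·t*, so t* = (819 − 507)/196 ≈ 1.5918.
Strong type's separating payoff: 819 − 32 × t* = 819 − 32 × (819 − 507)/196 = 819 − 9984/196 ≈ 768.061.
Pooling payoff: 0.67 × 819 + 0.33 × 507 = 716.04.
Difference: 768.061 − 716.04 = 52.021, i.e. 52.0 to one decimal place.
The strong type prefers to separate.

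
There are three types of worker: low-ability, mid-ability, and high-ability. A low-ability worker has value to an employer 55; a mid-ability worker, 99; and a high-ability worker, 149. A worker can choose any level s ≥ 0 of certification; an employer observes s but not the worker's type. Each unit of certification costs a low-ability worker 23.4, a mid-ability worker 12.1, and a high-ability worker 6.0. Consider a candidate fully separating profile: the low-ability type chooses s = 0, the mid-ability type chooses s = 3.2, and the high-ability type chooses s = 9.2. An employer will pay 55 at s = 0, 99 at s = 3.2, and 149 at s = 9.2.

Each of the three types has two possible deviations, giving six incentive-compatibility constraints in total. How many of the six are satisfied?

High-ability (own payoff 149 − 6.0×9.2 = 93.8): to s=0 gives 55 → no gain ✓; to s=3.2 gives 99 − 6.0×3.2 = 79.8 → no gain ✓.
Mid-ability (own payoff 99 − 12.1×3.2 = 60.28): to s=0 gives 55 → no gain ✓; to s=9.2 gives 149 − 12.1×9.2 = 37.68 → no gain ✓.
Low-ability (own payoff 55): to s=3.2 gives 99 − 23.4×3.2 = 24.12 → no gain ✓; to s=9.2 gives 149 − 23.4×9.2 = -66.28 → no gain ✓.
6 of the 6 constraints hold; this profile is a separating equilibrium.

6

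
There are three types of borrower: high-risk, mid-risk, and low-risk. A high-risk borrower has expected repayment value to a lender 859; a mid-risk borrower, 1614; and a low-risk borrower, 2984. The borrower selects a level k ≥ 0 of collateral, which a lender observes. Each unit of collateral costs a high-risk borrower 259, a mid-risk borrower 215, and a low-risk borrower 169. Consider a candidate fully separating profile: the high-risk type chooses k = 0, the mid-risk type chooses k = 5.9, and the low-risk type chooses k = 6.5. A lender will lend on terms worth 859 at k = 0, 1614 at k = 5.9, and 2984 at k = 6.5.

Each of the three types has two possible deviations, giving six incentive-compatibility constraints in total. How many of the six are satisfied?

Low-risk (own payoff 2984 − 169×6.5 = 1885.5): to k=0 gives 859 → no gain ✓; to k=5.9 gives 1614 − 169×5.9 = 616.9 → no gain ✓.
Mid-risk (own payoff 1614 − 215×5.9 = 345.5): to k=0 gives 859 → profitable ✗; to k=6.5 gives 2984 − 215×6.5 = 1586.5 → profitable ✗.
High-risk (own payoff 859): to k=5.9 gives 1614 − 259×5.9 = 85.9 → no gain ✓; to k=6.5 gives 2984 − 259×6.5 = 1300.5 → profitable ✗.
3 of the 6 constraints hold; not an equilibrium.

3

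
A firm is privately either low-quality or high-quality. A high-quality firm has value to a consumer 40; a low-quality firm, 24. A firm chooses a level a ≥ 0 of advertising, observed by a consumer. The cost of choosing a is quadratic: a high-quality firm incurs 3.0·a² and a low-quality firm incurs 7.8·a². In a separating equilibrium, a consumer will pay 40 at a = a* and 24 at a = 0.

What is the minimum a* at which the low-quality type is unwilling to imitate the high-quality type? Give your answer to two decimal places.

1.43

The low-quality type at a = 0 receives 24; imitating at a* yields 40 − 7.8·a*².
Indifference: 24 = 40 − 7.8·a*², so a*² = (40 − 24) / 7.8 ≈ 2.0513.
a* = √2.0513 ≈ 1.43.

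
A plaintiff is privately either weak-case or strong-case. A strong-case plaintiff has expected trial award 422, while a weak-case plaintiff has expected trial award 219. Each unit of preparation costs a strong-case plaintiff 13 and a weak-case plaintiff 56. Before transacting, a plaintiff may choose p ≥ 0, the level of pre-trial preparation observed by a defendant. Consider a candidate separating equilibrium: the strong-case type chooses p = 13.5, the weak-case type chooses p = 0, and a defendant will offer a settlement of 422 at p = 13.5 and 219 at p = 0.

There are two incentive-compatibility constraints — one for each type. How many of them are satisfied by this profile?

2

Strong-case type: signal → 422 − 13 × 13.5 = 246.5; deviate to 0 → 219. IC holds (246.5 ≥ 219).
Weak-case type: stay at 0 → 219; mimic → 422 − 56 × 13.5 = -334. IC holds (219 ≥ -334).
2 of 2 constraints hold, so this is a separating equilibrium.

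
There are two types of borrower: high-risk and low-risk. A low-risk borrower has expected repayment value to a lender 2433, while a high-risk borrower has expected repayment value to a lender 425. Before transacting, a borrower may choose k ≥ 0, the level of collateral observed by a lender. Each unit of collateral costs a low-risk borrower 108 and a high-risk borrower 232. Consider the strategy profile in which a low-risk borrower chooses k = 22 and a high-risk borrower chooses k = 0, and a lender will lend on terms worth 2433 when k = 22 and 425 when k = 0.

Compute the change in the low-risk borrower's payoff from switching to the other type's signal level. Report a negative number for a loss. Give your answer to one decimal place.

Playing k = 22 the low-risk borrower receives 2433 − 108 × 22 = 57.
Deviating to k = 0 yields 425 instead.
Gain from deviating: 425 − 57 = 368.0.
The gain is positive, so the low-risk type's incentive-compatibility constraint is violated — this profile is not a separating equilibrium.

368.0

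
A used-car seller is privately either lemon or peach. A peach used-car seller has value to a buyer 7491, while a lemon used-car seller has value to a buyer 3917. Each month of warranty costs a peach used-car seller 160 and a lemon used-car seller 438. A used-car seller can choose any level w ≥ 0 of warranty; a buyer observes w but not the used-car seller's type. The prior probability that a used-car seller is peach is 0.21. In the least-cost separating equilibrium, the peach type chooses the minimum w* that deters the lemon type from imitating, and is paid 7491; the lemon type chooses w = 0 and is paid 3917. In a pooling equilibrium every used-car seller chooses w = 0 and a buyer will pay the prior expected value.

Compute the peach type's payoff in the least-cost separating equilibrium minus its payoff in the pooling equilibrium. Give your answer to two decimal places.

Least-cost separating signal: w* solves 3917 = 7491 − 438·w*, so w* = (7491 − 3917)/438 ≈ 8.1598.
Peach type's separating payoff: 7491 − 160 × w* = 7491 − 160 × (7491 − 3917)/438 = 7491 − 571840/438 ≈ 6185.4292.
Pooling payoff: 0.21 × 7491 + 0.79 × 3917 = 4667.54.
Difference: 6185.4292 − 4667.54 = 1517.8892, i.e. 1517.89 to two decimal places.
The peach type prefers to separate.

1517.89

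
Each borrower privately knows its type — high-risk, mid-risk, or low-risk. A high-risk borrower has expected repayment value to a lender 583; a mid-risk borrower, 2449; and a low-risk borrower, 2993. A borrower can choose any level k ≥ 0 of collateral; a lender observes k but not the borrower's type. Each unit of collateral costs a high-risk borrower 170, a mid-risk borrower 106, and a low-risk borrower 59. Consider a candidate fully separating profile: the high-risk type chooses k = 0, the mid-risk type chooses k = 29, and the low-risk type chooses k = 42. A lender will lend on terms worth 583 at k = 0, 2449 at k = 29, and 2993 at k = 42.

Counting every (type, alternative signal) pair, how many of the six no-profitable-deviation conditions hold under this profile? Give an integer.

Low-risk (own payoff 2993 − 59×42 = 515): to k=0 gives 583 → profitable ✗; to k=29 gives 2449 − 59×29 = 738 → profitable ✗.
High-risk (own payoff 583): to k=29 gives 2449 − 170×29 = -2481 → no gain ✓; to k=42 gives 2993 − 170×42 = -4147 → no gain ✓.
Mid-risk (own payoff 2449 − 106×29 = -625): to k=0 gives 583 → profitable ✗; to k=42 gives 2993 − 106×42 = -1459 → no gain ✓.
3 of the 6 constraints hold; not an equilibrium.

3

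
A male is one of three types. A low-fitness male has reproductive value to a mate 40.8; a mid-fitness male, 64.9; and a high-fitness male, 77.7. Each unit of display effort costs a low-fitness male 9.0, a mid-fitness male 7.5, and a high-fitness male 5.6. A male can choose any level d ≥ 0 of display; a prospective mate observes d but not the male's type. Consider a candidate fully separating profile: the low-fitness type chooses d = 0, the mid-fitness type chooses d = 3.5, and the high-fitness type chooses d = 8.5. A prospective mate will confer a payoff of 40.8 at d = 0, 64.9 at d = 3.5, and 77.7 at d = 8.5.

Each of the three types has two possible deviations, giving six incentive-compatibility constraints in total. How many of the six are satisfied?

Mid-fitness (own payoff 64.9 − 7.5×3.5 = 38.65): to d=0 gives 40.8 → profitable ✗; to d=8.5 gives 77.7 − 7.5×8.5 = 13.95 → no gain ✓.
Low-fitness (own payoff 40.8): to d=3.5 gives 64.9 − 9.0×3.5 = 33.4 → no gain ✓; to d=8.5 gives 77.7 − 9.0×8.5 = 1.2 → no gain ✓.
High-fitness (own payoff 77.7 − 5.6×8.5 = 30.1): to d=0 gives 40.8 → profitable ✗; to d=3.5 gives 64.9 − 5.6×3.5 = 45.3 → profitable ✗.
3 of the 6 constraints hold; not an equilibrium.

3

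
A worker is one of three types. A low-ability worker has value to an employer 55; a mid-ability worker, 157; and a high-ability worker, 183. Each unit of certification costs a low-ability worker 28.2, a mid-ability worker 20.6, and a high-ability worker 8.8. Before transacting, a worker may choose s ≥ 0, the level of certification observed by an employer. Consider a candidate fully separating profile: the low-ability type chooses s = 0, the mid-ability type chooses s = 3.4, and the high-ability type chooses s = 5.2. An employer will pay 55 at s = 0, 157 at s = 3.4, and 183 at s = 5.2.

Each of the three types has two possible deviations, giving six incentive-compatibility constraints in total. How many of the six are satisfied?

Low-ability (own payoff 55): to s=3.4 gives 157 − 28.2×3.4 = 61.12 → profitable ✗; to s=5.2 gives 183 − 28.2×5.2 = 36.36 → no gain ✓.
High-ability (own payoff 183 − 8.8×5.2 = 137.24): to s=0 gives 55 → no gain ✓; to s=3.4 gives 157 − 8.8×3.4 = 127.08 → no gain ✓.
Mid-ability (own payoff 157 − 20.6×3.4 = 86.96): to s=0 gives 55 → no gain ✓; to s=5.2 gives 183 − 20.6×5.2 = 75.88 → no gain ✓.
5 of the 6 constraints hold; not an equilibrium.

5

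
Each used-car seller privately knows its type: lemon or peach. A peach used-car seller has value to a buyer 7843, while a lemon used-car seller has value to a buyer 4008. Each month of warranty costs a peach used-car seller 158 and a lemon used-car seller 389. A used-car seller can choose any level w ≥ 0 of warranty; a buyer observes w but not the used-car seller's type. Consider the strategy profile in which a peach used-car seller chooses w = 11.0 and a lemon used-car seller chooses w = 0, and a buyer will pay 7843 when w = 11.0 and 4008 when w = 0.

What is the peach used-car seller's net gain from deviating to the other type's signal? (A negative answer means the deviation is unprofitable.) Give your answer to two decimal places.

Playing w = 11.0 the peach used-car seller receives 7843 − 158 × 11.0 = 6105.
Deviating to w = 0 yields 4008 instead.
Gain from deviating: 4008 − 6105 = -2097.00.
The gain is negative, so the peach type's incentive-compatibility constraint is satisfied.

-2097.00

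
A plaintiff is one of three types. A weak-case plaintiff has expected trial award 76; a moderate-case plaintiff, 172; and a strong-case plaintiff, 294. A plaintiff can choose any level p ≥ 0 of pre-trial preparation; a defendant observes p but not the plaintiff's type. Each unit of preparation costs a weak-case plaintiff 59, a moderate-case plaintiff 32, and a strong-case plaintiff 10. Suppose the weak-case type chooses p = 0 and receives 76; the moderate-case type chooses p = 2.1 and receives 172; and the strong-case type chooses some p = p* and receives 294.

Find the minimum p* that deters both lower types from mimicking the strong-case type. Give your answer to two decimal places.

Weak-case type (on-path payoff 76) won't mimic when 76 ≥ 294 − 59·p*, i.e. p* ≥ 3.69.
Moderate-case type (on-path payoff 172 − 32×2.1 = 104.8) won't mimic when 104.8 ≥ 294 − 32·p*, i.e. p* ≥ 5.91.
Both must hold, so p* = max(3.69, 5.91) = 5.91. The moderate-case type's constraint binds.

5.91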